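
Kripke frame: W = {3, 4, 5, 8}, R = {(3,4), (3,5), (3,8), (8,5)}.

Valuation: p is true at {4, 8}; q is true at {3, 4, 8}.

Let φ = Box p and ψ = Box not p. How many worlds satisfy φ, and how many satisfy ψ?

For Box p:
3: successors {4, 5, 8}; p there: 4:T, 5:F, 8:T. ✗
4: no successors, so Box p holds vacuously. ✓
5: no successors, so Box p holds vacuously. ✓
8: successors {5}; p there: 5:F. ✗
— 2 worlds.
For Box not p:
3: successors {4, 5, 8}; not p there: 4:F, 5:T, 8:F. ✗
4: no successors, so Box not p holds vacuously. ✓
5: no successors, so Box not p holds vacuously. ✓
8: successors {5}; not p there: 5:T. ✓
— 3 worlds.

2 and 3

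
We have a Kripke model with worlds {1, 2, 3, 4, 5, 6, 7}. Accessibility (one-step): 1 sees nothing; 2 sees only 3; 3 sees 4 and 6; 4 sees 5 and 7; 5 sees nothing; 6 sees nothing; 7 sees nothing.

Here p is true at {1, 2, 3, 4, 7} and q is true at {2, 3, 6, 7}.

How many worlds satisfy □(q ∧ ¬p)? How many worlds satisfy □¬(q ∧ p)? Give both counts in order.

For □(q ∧ ¬p):
1: no successors, so □(q ∧ ¬p) holds vacuously. ✓
2: successors {3}; q ∧ ¬p there: 3:F. ✗
3: successors {4, 6}; q ∧ ¬p there: 4:F, 6:T. ✗
4: successors {5, 7}; q ∧ ¬p there: 5:F, 7:F. ✗
5: no successors, so □(q ∧ ¬p) holds vacuously. ✓
6: no successors, so □(q ∧ ¬p) holds vacuously. ✓
7: no successors, so □(q ∧ ¬p) holds vacuously. ✓
— 4 worlds.
For □¬(q ∧ p):
1: no successors, so □¬(q ∧ p) holds vacuously. ✓
2: successors {3}; ¬(q ∧ p) there: 3:F. ✗
3: successors {4, 6}; ¬(q ∧ p) there: 4:T, 6:T. ✓
4: successors {5, 7}; ¬(q ∧ p) there: 5:T, 7:F. ✗
5: no successors, so □¬(q ∧ p) holds vacuously. ✓
6: no successors, so □¬(q ∧ p) holds vacuously. ✓
7: no successors, so □¬(q ∧ p) holds vacuously. ✓
— 5 worlds.

4 and 5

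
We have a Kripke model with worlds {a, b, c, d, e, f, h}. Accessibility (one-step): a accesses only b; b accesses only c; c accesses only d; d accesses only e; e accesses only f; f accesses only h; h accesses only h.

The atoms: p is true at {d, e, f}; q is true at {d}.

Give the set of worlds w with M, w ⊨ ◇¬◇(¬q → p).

a: successors {b}; ¬◇(¬q → p) there: b:T. ✓
b: successors {c}; ¬◇(¬q → p) there: c:F. ✗
c: successors {d}; ¬◇(¬q → p) there: d:F. ✗
d: successors {e}; ¬◇(¬q → p) there: e:F. ✗
e: successors {f}; ¬◇(¬q → p) there: f:T. ✓
f: successors {h}; ¬◇(¬q → p) there: h:T. ✓
h: successors {h}; ¬◇(¬q → p) there: h:T. ✓

{a, e, f, h}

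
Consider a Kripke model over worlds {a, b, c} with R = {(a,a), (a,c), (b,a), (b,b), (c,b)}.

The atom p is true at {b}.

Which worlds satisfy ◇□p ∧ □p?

a: ◇□p is T, □p is F. ✗
b: ◇□p is F, □p is F. ✗
c: ◇□p is F, □p is T. ✗

∅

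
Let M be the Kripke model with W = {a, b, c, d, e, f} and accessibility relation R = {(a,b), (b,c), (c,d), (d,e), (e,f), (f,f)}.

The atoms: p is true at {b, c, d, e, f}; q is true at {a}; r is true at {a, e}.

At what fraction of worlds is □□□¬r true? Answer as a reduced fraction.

5/6

a: successors {b}; □□¬r there: b:T. ✓
b: successors {c}; □□¬r there: c:F. ✗
c: successors {d}; □□¬r there: d:T. ✓
d: successors {e}; □□¬r there: e:T. ✓
e: successors {f}; □□¬r there: f:T. ✓
f: successors {f}; □□¬r there: f:T. ✓
That's 5 of 6 worlds, so 5/6.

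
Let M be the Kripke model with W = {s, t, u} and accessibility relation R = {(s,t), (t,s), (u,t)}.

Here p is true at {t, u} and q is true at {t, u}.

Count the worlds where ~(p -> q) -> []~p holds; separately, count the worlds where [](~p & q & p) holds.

3 and 0

For ~(p -> q) -> []~p:
s: ~(p -> q) is F, []~p is F. ✓
t: ~(p -> q) is F, []~p is T. ✓
u: ~(p -> q) is F, []~p is F. ✓
— 3 worlds.
For [](~p & q & p):
s: successors {t}; ~p & q & p there: t:F. ✗
t: successors {s}; ~p & q & p there: s:F. ✗
u: successors {t}; ~p & q & p there: t:F. ✗
— 0 worlds.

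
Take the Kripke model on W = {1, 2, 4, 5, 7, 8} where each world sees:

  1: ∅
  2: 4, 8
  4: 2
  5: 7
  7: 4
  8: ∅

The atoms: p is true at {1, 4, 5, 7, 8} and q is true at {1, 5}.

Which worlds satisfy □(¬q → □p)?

1: no successors, so □(¬q → □p) holds vacuously. ✓
2: successors {4, 8}; ¬q → □p there: 4:F, 8:T. ✗
4: successors {2}; ¬q → □p there: 2:T. ✓
5: successors {7}; ¬q → □p there: 7:T. ✓
7: successors {4}; ¬q → □p there: 4:F. ✗
8: no successors, so □(¬q → □p) holds vacuously. ✓

{1, 4, 5, 8}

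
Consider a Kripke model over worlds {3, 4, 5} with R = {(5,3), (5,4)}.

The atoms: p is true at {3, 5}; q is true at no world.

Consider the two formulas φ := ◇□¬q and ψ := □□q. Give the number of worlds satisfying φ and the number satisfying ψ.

1 and 3

For ◇□¬q:
3: no successors, so ◇□¬q fails. ✗
4: no successors, so ◇□¬q fails. ✗
5: successors {3, 4}; □¬q there: 3:T, 4:T. ✓
— 1 world.
For □□q:
3: no successors, so □□q holds vacuously. ✓
4: no successors, so □□q holds vacuously. ✓
5: successors {3, 4}; □q there: 3:T, 4:T. ✓
— 3 worlds.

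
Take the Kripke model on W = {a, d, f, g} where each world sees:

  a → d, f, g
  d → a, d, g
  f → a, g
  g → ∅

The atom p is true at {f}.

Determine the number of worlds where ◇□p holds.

a: successors {d, f, g}; □p there: d:F, f:F, g:T. ✓
d: successors {a, d, g}; □p there: a:F, d:F, g:T. ✓
f: successors {a, g}; □p there: a:F, g:T. ✓
g: no successors, so ◇□p fails. ✗
Satisfying worlds: {a, d, f}.

3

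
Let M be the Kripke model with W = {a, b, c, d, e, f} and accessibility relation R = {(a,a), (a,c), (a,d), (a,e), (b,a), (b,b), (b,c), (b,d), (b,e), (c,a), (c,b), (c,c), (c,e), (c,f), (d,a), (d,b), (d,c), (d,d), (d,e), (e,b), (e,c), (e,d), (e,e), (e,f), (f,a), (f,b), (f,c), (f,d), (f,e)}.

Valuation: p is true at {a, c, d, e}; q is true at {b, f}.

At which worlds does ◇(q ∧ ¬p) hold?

{b, c, d, e, f}

a: successors {a, c, d, e}; q ∧ ¬p there: a:F, c:F, d:F, e:F. ✗
b: successors {a, b, c, d, e}; q ∧ ¬p there: a:F, b:T, c:F, d:F, e:F. ✓
c: successors {a, b, c, e, f}; q ∧ ¬p there: a:F, b:T, c:F, e:F, f:T. ✓
d: successors {a, b, c, d, e}; q ∧ ¬p there: a:F, b:T, c:F, d:F, e:F. ✓
e: successors {b, c, d, e, f}; q ∧ ¬p there: b:T, c:F, d:F, e:F, f:T. ✓
f: successors {a, b, c, d, e}; q ∧ ¬p there: a:F, b:T, c:F, d:F, e:F. ✓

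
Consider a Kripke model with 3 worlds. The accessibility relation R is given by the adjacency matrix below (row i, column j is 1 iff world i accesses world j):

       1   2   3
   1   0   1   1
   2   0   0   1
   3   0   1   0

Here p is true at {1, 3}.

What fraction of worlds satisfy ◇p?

2/3

1: successors {2, 3}; p there: 2:F, 3:T. ✓
2: successors {3}; p there: 3:T. ✓
3: successors {2}; p there: 2:F. ✗
That's 2 of 3 worlds, so 2/3.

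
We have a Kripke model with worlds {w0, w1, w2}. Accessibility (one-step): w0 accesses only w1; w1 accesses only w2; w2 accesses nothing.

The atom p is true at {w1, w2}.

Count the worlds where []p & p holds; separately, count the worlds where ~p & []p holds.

For []p & p:
w0: []p is T, p is F. ✗
w1: []p is T, p is T. ✓
w2: []p is T, p is T. ✓
— 2 worlds.
For ~p & []p:
w0: ~p is T, []p is T. ✓
w1: ~p is F, []p is T. ✗
w2: ~p is F, []p is T. ✗
— 1 world.

2 and 1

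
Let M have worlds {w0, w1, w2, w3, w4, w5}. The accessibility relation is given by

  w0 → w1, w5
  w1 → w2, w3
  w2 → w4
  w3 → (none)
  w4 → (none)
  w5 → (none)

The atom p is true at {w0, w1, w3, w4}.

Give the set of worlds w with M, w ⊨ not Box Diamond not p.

w0: Box Diamond not p is F. ✓
w1: Box Diamond not p is F. ✓
w2: Box Diamond not p is F. ✓
w3: Box Diamond not p is T. ✗
w4: Box Diamond not p is T. ✗
w5: Box Diamond not p is T. ✗

{w0, w1, w2}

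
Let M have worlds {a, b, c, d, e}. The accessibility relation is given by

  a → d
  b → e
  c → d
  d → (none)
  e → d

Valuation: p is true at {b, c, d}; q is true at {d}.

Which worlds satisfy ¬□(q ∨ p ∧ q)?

a: □(q ∨ p ∧ q) is T. ✗
b: □(q ∨ p ∧ q) is F. ✓
c: □(q ∨ p ∧ q) is T. ✗
d: □(q ∨ p ∧ q) is T. ✗
e: □(q ∨ p ∧ q) is T. ✗

{b}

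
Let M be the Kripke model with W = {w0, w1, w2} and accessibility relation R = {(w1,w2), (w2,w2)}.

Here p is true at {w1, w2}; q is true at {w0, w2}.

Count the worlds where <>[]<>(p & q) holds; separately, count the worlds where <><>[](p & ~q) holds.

For <>[]<>(p & q):
w0: no successors, so <>[]<>(p & q) fails. ✗
w1: successors {w2}; []<>(p & q) there: w2:T. ✓
w2: successors {w2}; []<>(p & q) there: w2:T. ✓
— 2 worlds.
For <><>[](p & ~q):
w0: no successors, so <><>[](p & ~q) fails. ✗
w1: successors {w2}; <>[](p & ~q) there: w2:F. ✗
w2: successors {w2}; <>[](p & ~q) there: w2:F. ✗
— 0 worlds.

2 and 0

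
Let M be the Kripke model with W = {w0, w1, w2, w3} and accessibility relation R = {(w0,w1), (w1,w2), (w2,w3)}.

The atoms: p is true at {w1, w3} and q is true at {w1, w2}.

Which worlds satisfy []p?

{w0, w2, w3}

w0: successors {w1}; p there: w1:T. ✓
w1: successors {w2}; p there: w2:F. ✗
w2: successors {w3}; p there: w3:T. ✓
w3: no successors, so []p holds vacuously. ✓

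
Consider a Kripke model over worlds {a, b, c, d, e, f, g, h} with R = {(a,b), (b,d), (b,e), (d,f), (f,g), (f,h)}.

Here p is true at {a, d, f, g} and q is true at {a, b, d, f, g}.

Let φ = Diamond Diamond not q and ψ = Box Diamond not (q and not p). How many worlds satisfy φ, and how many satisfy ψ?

For Diamond Diamond not q:
a: successors {b}; Diamond not q there: b:T. ✓
b: successors {d, e}; Diamond not q there: d:F, e:F. ✗
c: no successors, so Diamond Diamond not q fails. ✗
d: successors {f}; Diamond not q there: f:T. ✓
e: no successors, so Diamond Diamond not q fails. ✗
f: successors {g, h}; Diamond not q there: g:F, h:F. ✗
g: no successors, so Diamond Diamond not q fails. ✗
h: no successors, so Diamond Diamond not q fails. ✗
— 2 worlds.
For Box Diamond not (q and not p):
a: successors {b}; Diamond not (q and not p) there: b:T. ✓
b: successors {d, e}; Diamond not (q and not p) there: d:T, e:F. ✗
c: no successors, so Box Diamond not (q and not p) holds vacuously. ✓
d: successors {f}; Diamond not (q and not p) there: f:T. ✓
e: no successors, so Box Diamond not (q and not p) holds vacuously. ✓
f: successors {g, h}; Diamond not (q and not p) there: g:F, h:F. ✗
g: no successors, so Box Diamond not (q and not p) holds vacuously. ✓
h: no successors, so Box Diamond not (q and not p) holds vacuously. ✓
— 6 worlds.

2 and 6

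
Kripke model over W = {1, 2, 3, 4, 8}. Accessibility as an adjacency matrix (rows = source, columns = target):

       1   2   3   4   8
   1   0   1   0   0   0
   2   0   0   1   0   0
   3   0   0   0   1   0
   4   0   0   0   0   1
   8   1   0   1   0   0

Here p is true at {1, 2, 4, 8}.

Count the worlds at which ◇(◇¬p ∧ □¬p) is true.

1

1: successors {2}; ◇¬p ∧ □¬p there: 2:T. ✓
2: successors {3}; ◇¬p ∧ □¬p there: 3:F. ✗
3: successors {4}; ◇¬p ∧ □¬p there: 4:F. ✗
4: successors {8}; ◇¬p ∧ □¬p there: 8:F. ✗
8: successors {1, 3}; ◇¬p ∧ □¬p there: 1:F, 3:F. ✗
Satisfying worlds: {1}.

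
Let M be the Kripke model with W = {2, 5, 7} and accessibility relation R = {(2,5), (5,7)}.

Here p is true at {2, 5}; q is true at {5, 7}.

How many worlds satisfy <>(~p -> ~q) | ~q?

1

2: <>(~p -> ~q) is T, ~q is T. ✓
5: <>(~p -> ~q) is F, ~q is F. ✗
7: <>(~p -> ~q) is F, ~q is F. ✗
Satisfying worlds: {2}.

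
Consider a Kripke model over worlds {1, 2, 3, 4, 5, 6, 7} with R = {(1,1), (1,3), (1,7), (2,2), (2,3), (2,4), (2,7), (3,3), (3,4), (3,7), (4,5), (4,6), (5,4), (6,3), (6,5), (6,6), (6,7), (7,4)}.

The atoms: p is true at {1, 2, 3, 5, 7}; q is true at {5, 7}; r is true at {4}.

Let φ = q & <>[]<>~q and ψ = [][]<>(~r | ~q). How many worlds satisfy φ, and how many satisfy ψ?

2 and 7

For q & <>[]<>~q:
1: q is F, <>[]<>~q is T. ✗
2: q is F, <>[]<>~q is T. ✗
3: q is F, <>[]<>~q is T. ✗
4: q is F, <>[]<>~q is T. ✗
5: q is T, <>[]<>~q is T. ✓
6: q is F, <>[]<>~q is T. ✗
7: q is T, <>[]<>~q is T. ✓
— 2 worlds.
For [][]<>(~r | ~q):
1: successors {1, 3, 7}; []<>(~r | ~q) there: 1:T, 3:T, 7:T. ✓
2: successors {2, 3, 4, 7}; []<>(~r | ~q) there: 2:T, 3:T, 4:T, 7:T. ✓
3: successors {3, 4, 7}; []<>(~r | ~q) there: 3:T, 4:T, 7:T. ✓
4: successors {5, 6}; []<>(~r | ~q) there: 5:T, 6:T. ✓
5: successors {4}; []<>(~r | ~q) there: 4:T. ✓
6: successors {3, 5, 6, 7}; []<>(~r | ~q) there: 3:T, 5:T, 6:T, 7:T. ✓
7: successors {4}; []<>(~r | ~q) there: 4:T. ✓
— 7 worlds.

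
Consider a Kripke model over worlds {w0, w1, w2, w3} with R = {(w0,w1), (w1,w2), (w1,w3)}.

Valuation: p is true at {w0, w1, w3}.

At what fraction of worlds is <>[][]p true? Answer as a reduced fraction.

w0: successors {w1}; [][]p there: w1:T. ✓
w1: successors {w2, w3}; [][]p there: w2:T, w3:T. ✓
w2: no successors, so <>[][]p fails. ✗
w3: no successors, so <>[][]p fails. ✗
That's 2 of 4 worlds, so 2/4 = 1/2.

1/2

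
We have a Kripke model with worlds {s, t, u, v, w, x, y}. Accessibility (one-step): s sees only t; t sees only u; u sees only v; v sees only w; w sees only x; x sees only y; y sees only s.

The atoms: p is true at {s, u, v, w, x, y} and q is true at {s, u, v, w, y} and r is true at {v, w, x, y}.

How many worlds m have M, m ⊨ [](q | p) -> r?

s: [](q | p) is F, r is F. ✓
t: [](q | p) is T, r is F. ✗
u: [](q | p) is T, r is F. ✗
v: [](q | p) is T, r is T. ✓
w: [](q | p) is T, r is T. ✓
x: [](q | p) is T, r is T. ✓
y: [](q | p) is T, r is T. ✓
Satisfying worlds: {s, v, w, x, y}.

5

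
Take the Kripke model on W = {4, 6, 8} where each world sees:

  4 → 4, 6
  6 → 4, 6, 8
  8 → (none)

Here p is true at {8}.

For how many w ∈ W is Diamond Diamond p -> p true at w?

4: Diamond Diamond p is T, p is F. ✗
6: Diamond Diamond p is T, p is F. ✗
8: Diamond Diamond p is F, p is T. ✓
Satisfying worlds: {8}.

1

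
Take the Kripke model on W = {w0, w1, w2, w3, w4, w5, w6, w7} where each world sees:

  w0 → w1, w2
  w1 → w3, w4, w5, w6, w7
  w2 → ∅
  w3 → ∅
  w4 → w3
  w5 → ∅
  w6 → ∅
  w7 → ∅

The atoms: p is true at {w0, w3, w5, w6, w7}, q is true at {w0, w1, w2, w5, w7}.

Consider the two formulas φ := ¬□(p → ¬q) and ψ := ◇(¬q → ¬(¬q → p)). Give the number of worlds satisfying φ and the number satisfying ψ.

1 and 2

For ¬□(p → ¬q):
w0: □(p → ¬q) is T. ✗
w1: □(p → ¬q) is F. ✓
w2: □(p → ¬q) is T. ✗
w3: □(p → ¬q) is T. ✗
w4: □(p → ¬q) is T. ✗
w5: □(p → ¬q) is T. ✗
w6: □(p → ¬q) is T. ✗
w7: □(p → ¬q) is T. ✗
— 1 world.
For ◇(¬q → ¬(¬q → p)):
w0: successors {w1, w2}; ¬q → ¬(¬q → p) there: w1:T, w2:T. ✓
w1: successors {w3, w4, w5, w6, w7}; ¬q → ¬(¬q → p) there: w3:F, w4:T, w5:T, w6:F, w7:T. ✓
w2: no successors, so ◇(¬q → ¬(¬q → p)) fails. ✗
w3: no successors, so ◇(¬q → ¬(¬q → p)) fails. ✗
w4: successors {w3}; ¬q → ¬(¬q → p) there: w3:F. ✗
w5: no successors, so ◇(¬q → ¬(¬q → p)) fails. ✗
w6: no successors, so ◇(¬q → ¬(¬q → p)) fails. ✗
w7: no successors, so ◇(¬q → ¬(¬q → p)) fails. ✗
— 2 worlds.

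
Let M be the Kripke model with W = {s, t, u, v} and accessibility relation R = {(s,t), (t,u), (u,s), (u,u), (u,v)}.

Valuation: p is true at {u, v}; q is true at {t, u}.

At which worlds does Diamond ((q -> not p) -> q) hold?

{s, t, u}

s: successors {t}; (q -> not p) -> q there: t:T. ✓
t: successors {u}; (q -> not p) -> q there: u:T. ✓
u: successors {s, u, v}; (q -> not p) -> q there: s:F, u:T, v:F. ✓
v: no successors, so Diamond ((q -> not p) -> q) fails. ✗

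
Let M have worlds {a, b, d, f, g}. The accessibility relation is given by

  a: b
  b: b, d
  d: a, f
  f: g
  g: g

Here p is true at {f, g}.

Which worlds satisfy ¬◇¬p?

{f, g}

a: ◇¬p is T. ✗
b: ◇¬p is T. ✗
d: ◇¬p is T. ✗
f: ◇¬p is F. ✓
g: ◇¬p is F. ✓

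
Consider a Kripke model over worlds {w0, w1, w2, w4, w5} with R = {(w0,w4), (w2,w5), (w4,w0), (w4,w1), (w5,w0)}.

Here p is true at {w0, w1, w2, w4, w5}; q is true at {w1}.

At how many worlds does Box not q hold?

4

w0: successors {w4}; not q there: w4:T. ✓
w1: no successors, so Box not q holds vacuously. ✓
w2: successors {w5}; not q there: w5:T. ✓
w4: successors {w0, w1}; not q there: w0:T, w1:F. ✗
w5: successors {w0}; not q there: w0:T. ✓
Satisfying worlds: {w0, w1, w2, w5}.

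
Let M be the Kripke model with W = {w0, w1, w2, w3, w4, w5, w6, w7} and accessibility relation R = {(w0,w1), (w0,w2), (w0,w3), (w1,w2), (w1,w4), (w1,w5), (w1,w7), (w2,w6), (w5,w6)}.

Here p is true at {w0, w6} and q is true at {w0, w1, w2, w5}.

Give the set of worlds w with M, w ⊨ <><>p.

w0: successors {w1, w2, w3}; <>p there: w1:F, w2:T, w3:F. ✓
w1: successors {w2, w4, w5, w7}; <>p there: w2:T, w4:F, w5:T, w7:F. ✓
w2: successors {w6}; <>p there: w6:F. ✗
w3: no successors, so <><>p fails. ✗
w4: no successors, so <><>p fails. ✗
w5: successors {w6}; <>p there: w6:F. ✗
w6: no successors, so <><>p fails. ✗
w7: no successors, so <><>p fails. ✗

{w0, w1}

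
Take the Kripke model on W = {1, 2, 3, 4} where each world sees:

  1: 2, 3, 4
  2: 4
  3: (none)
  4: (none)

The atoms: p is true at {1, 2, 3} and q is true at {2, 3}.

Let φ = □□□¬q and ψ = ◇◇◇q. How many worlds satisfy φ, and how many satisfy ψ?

For □□□¬q:
1: successors {2, 3, 4}; □□¬q there: 2:T, 3:T, 4:T. ✓
2: successors {4}; □□¬q there: 4:T. ✓
3: no successors, so □□□¬q holds vacuously. ✓
4: no successors, so □□□¬q holds vacuously. ✓
— 4 worlds.
For ◇◇◇q:
1: successors {2, 3, 4}; ◇◇q there: 2:F, 3:F, 4:F. ✗
2: successors {4}; ◇◇q there: 4:F. ✗
3: no successors, so ◇◇◇q fails. ✗
4: no successors, so ◇◇◇q fails. ✗
— 0 worlds.

4 and 0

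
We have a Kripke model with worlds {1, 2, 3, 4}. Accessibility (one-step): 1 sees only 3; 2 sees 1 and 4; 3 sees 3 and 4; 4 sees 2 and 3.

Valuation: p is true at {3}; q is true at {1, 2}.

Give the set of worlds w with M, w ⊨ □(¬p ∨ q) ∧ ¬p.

1: □(¬p ∨ q) is F, ¬p is T. ✗
2: □(¬p ∨ q) is T, ¬p is T. ✓
3: □(¬p ∨ q) is F, ¬p is F. ✗
4: □(¬p ∨ q) is F, ¬p is T. ✗

{2}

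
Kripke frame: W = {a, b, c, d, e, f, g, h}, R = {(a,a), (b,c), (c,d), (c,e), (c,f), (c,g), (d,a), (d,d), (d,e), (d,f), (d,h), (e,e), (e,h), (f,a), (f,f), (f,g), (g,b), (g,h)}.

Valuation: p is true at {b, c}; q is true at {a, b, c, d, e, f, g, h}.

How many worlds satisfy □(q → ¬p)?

6

a: successors {a}; q → ¬p there: a:T. ✓
b: successors {c}; q → ¬p there: c:F. ✗
c: successors {d, e, f, g}; q → ¬p there: d:T, e:T, f:T, g:T. ✓
d: successors {a, d, e, f, h}; q → ¬p there: a:T, d:T, e:T, f:T, h:T. ✓
e: successors {e, h}; q → ¬p there: e:T, h:T. ✓
f: successors {a, f, g}; q → ¬p there: a:T, f:T, g:T. ✓
g: successors {b, h}; q → ¬p there: b:F, h:T. ✗
h: no successors, so □(q → ¬p) holds vacuously. ✓
Satisfying worlds: {a, c, d, e, f, h}.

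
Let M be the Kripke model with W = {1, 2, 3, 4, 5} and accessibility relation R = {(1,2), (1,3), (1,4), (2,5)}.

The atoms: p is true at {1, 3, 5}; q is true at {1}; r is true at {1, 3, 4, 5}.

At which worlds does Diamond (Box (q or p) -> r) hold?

1: successors {2, 3, 4}; Box (q or p) -> r there: 2:F, 3:T, 4:T. ✓
2: successors {5}; Box (q or p) -> r there: 5:T. ✓
3: no successors, so Diamond (Box (q or p) -> r) fails. ✗
4: no successors, so Diamond (Box (q or p) -> r) fails. ✗
5: no successors, so Diamond (Box (q or p) -> r) fails. ✗

{1, 2}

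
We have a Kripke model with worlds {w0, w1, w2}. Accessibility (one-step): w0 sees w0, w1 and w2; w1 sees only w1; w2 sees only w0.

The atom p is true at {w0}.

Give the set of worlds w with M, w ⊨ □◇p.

w0: successors {w0, w1, w2}; ◇p there: w0:T, w1:F, w2:T. ✗
w1: successors {w1}; ◇p there: w1:F. ✗
w2: successors {w0}; ◇p there: w0:T. ✓

{w2}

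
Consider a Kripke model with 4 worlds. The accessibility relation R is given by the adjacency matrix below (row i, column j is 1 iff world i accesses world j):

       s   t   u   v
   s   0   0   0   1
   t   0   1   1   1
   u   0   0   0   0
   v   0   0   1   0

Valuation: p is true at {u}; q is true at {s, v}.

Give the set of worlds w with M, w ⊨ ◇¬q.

{t, v}

s: successors {v}; ¬q there: v:F. ✗
t: successors {t, u, v}; ¬q there: t:T, u:T, v:F. ✓
u: no successors, so ◇¬q fails. ✗
v: successors {u}; ¬q there: u:T. ✓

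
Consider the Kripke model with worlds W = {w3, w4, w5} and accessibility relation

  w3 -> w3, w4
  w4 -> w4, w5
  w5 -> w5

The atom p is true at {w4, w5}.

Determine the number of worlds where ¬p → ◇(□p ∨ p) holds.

w3: ¬p is T, ◇(□p ∨ p) is T. ✓
w4: ¬p is F, ◇(□p ∨ p) is T. ✓
w5: ¬p is F, ◇(□p ∨ p) is T. ✓
Satisfying worlds: {w3, w4, w5}.

3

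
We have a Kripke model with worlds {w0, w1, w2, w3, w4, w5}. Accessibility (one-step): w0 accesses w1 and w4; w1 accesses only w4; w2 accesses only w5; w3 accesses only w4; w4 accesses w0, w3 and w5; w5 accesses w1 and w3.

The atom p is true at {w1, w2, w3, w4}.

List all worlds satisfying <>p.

{w0, w1, w3, w4, w5}

w0: successors {w1, w4}; p there: w1:T, w4:T. ✓
w1: successors {w4}; p there: w4:T. ✓
w2: successors {w5}; p there: w5:F. ✗
w3: successors {w4}; p there: w4:T. ✓
w4: successors {w0, w3, w5}; p there: w0:F, w3:T, w5:F. ✓
w5: successors {w1, w3}; p there: w1:T, w3:T. ✓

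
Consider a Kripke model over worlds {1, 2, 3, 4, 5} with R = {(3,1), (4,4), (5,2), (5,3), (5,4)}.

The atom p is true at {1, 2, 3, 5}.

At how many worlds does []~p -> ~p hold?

3

1: []~p is T, ~p is F. ✗
2: []~p is T, ~p is F. ✗
3: []~p is F, ~p is F. ✓
4: []~p is T, ~p is T. ✓
5: []~p is F, ~p is F. ✓
Satisfying worlds: {3, 4, 5}.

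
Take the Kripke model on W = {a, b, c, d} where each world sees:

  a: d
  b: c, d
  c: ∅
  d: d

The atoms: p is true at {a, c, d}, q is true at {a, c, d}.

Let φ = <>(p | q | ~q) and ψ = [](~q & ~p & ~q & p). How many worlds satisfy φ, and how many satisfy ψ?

3 and 1

For <>(p | q | ~q):
a: successors {d}; p | q | ~q there: d:T. ✓
b: successors {c, d}; p | q | ~q there: c:T, d:T. ✓
c: no successors, so <>(p | q | ~q) fails. ✗
d: successors {d}; p | q | ~q there: d:T. ✓
— 3 worlds.
For [](~q & ~p & ~q & p):
a: successors {d}; ~q & ~p & ~q & p there: d:F. ✗
b: successors {c, d}; ~q & ~p & ~q & p there: c:F, d:F. ✗
c: no successors, so [](~q & ~p & ~q & p) holds vacuously. ✓
d: successors {d}; ~q & ~p & ~q & p there: d:F. ✗
— 1 world.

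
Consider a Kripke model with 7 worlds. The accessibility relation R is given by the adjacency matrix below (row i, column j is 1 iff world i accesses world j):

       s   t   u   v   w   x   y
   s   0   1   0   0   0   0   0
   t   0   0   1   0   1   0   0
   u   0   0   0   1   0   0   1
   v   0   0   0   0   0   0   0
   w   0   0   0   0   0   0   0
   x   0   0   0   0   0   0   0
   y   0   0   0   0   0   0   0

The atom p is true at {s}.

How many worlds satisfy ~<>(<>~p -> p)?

s: <>(<>~p -> p) is F. ✓
t: <>(<>~p -> p) is T. ✗
u: <>(<>~p -> p) is T. ✗
v: <>(<>~p -> p) is F. ✓
w: <>(<>~p -> p) is F. ✓
x: <>(<>~p -> p) is F. ✓
y: <>(<>~p -> p) is F. ✓
Satisfying worlds: {s, v, w, x, y}.

5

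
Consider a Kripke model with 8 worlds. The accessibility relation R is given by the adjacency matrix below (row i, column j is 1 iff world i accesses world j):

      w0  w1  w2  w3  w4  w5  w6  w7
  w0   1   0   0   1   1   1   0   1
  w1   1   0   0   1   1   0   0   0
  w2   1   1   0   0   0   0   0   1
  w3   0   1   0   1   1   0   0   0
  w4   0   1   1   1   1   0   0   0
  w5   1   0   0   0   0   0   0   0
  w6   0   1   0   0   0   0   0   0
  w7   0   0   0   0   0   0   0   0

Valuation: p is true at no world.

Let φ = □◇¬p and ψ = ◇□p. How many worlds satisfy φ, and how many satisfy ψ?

6 and 2

For □◇¬p:
w0: successors {w0, w3, w4, w5, w7}; ◇¬p there: w0:T, w3:T, w4:T, w5:T, w7:F. ✗
w1: successors {w0, w3, w4}; ◇¬p there: w0:T, w3:T, w4:T. ✓
w2: successors {w0, w1, w7}; ◇¬p there: w0:T, w1:T, w7:F. ✗
w3: successors {w1, w3, w4}; ◇¬p there: w1:T, w3:T, w4:T. ✓
w4: successors {w1, w2, w3, w4}; ◇¬p there: w1:T, w2:T, w3:T, w4:T. ✓
w5: successors {w0}; ◇¬p there: w0:T. ✓
w6: successors {w1}; ◇¬p there: w1:T. ✓
w7: no successors, so □◇¬p holds vacuously. ✓
— 6 worlds.
For ◇□p:
w0: successors {w0, w3, w4, w5, w7}; □p there: w0:F, w3:F, w4:F, w5:F, w7:T. ✓
w1: successors {w0, w3, w4}; □p there: w0:F, w3:F, w4:F. ✗
w2: successors {w0, w1, w7}; □p there: w0:F, w1:F, w7:T. ✓
w3: successors {w1, w3, w4}; □p there: w1:F, w3:F, w4:F. ✗
w4: successors {w1, w2, w3, w4}; □p there: w1:F, w2:F, w3:F, w4:F. ✗
w5: successors {w0}; □p there: w0:F. ✗
w6: successors {w1}; □p there: w1:F. ✗
w7: no successors, so ◇□p fails. ✗
— 2 worlds.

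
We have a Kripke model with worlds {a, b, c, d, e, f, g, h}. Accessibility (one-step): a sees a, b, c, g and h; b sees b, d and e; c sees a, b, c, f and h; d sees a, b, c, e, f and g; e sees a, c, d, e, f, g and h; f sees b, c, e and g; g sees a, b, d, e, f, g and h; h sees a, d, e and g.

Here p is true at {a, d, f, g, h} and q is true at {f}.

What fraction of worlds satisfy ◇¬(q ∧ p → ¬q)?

1/2

a: successors {a, b, c, g, h}; ¬(q ∧ p → ¬q) there: a:F, b:F, c:F, g:F, h:F. ✗
b: successors {b, d, e}; ¬(q ∧ p → ¬q) there: b:F, d:F, e:F. ✗
c: successors {a, b, c, f, h}; ¬(q ∧ p → ¬q) there: a:F, b:F, c:F, f:T, h:F. ✓
d: successors {a, b, c, e, f, g}; ¬(q ∧ p → ¬q) there: a:F, b:F, c:F, e:F, f:T, g:F. ✓
e: successors {a, c, d, e, f, g, h}; ¬(q ∧ p → ¬q) there: a:F, c:F, d:F, e:F, f:T, g:F, h:F. ✓
f: successors {b, c, e, g}; ¬(q ∧ p → ¬q) there: b:F, c:F, e:F, g:F. ✗
g: successors {a, b, d, e, f, g, h}; ¬(q ∧ p → ¬q) there: a:F, b:F, d:F, e:F, f:T, g:F, h:F. ✓
h: successors {a, d, e, g}; ¬(q ∧ p → ¬q) there: a:F, d:F, e:F, g:F. ✗
That's 4 of 8 worlds, so 4/8 = 1/2.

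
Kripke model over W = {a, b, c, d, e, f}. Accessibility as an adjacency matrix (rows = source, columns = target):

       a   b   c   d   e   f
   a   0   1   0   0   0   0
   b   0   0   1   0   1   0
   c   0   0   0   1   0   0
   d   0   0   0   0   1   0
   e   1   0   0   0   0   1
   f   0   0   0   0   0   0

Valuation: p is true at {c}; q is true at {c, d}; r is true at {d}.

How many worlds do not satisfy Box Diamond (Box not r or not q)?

1

a: successors {b}; Diamond (Box not r or not q) there: b:T. ✓
b: successors {c, e}; Diamond (Box not r or not q) there: c:T, e:T. ✓
c: successors {d}; Diamond (Box not r or not q) there: d:T. ✓
d: successors {e}; Diamond (Box not r or not q) there: e:T. ✓
e: successors {a, f}; Diamond (Box not r or not q) there: a:T, f:F. ✗
f: no successors, so Box Diamond (Box not r or not q) holds vacuously. ✓
Satisfying worlds: {a, b, c, d, f}.
So Box Diamond (Box not r or not q) fails at the other 1 world.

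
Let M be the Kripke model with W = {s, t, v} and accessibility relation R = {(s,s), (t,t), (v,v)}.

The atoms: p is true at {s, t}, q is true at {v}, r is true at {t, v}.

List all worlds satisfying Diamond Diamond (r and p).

s: successors {s}; Diamond (r and p) there: s:F. ✗
t: successors {t}; Diamond (r and p) there: t:T. ✓
v: successors {v}; Diamond (r and p) there: v:F. ✗

{t}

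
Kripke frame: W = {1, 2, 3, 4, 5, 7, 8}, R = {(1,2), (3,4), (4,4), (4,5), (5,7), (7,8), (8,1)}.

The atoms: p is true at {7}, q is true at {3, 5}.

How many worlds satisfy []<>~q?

6

1: successors {2}; <>~q there: 2:F. ✗
2: no successors, so []<>~q holds vacuously. ✓
3: successors {4}; <>~q there: 4:T. ✓
4: successors {4, 5}; <>~q there: 4:T, 5:T. ✓
5: successors {7}; <>~q there: 7:T. ✓
7: successors {8}; <>~q there: 8:T. ✓
8: successors {1}; <>~q there: 1:T. ✓
Satisfying worlds: {2, 3, 4, 5, 7, 8}.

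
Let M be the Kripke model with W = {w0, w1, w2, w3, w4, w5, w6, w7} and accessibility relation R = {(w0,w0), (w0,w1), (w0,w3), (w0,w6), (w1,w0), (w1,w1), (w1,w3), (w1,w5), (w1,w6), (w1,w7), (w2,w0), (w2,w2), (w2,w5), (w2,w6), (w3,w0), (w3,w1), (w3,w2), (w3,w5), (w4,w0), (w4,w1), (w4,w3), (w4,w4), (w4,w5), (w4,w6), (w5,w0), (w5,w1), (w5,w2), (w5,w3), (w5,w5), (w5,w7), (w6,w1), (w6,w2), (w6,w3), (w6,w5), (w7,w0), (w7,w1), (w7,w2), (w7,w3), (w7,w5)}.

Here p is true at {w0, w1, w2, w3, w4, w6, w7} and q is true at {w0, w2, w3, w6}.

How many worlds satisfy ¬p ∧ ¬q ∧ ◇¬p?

1

w0: ¬p ∧ ¬q is F, ◇¬p is F. ✗
w1: ¬p ∧ ¬q is F, ◇¬p is T. ✗
w2: ¬p ∧ ¬q is F, ◇¬p is T. ✗
w3: ¬p ∧ ¬q is F, ◇¬p is T. ✗
w4: ¬p ∧ ¬q is F, ◇¬p is T. ✗
w5: ¬p ∧ ¬q is T, ◇¬p is T. ✓
w6: ¬p ∧ ¬q is F, ◇¬p is T. ✗
w7: ¬p ∧ ¬q is F, ◇¬p is T. ✗
Satisfying worlds: {w5}.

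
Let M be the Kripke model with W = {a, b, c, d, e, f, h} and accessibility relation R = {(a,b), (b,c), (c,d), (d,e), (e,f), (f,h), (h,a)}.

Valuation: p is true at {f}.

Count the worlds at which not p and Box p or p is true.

a: not p and Box p is F, p is F. ✗
b: not p and Box p is F, p is F. ✗
c: not p and Box p is F, p is F. ✗
d: not p and Box p is F, p is F. ✗
e: not p and Box p is T, p is F. ✓
f: not p and Box p is F, p is T. ✓
h: not p and Box p is F, p is F. ✗
Satisfying worlds: {e, f}.

2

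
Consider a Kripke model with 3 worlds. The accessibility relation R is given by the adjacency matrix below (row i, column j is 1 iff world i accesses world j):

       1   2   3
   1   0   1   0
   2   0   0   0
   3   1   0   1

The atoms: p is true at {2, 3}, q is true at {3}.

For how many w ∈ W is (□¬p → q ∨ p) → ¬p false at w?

2

1: □¬p → q ∨ p is T, ¬p is T. ✓
2: □¬p → q ∨ p is T, ¬p is F. ✗
3: □¬p → q ∨ p is T, ¬p is F. ✗
Satisfying worlds: {1}.
So (□¬p → q ∨ p) → ¬p fails at the other 2 worlds.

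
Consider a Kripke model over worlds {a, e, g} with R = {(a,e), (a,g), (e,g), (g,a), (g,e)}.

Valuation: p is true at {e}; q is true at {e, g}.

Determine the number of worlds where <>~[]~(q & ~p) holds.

2

a: successors {e, g}; ~[]~(q & ~p) there: e:T, g:F. ✓
e: successors {g}; ~[]~(q & ~p) there: g:F. ✗
g: successors {a, e}; ~[]~(q & ~p) there: a:T, e:T. ✓
Satisfying worlds: {a, g}.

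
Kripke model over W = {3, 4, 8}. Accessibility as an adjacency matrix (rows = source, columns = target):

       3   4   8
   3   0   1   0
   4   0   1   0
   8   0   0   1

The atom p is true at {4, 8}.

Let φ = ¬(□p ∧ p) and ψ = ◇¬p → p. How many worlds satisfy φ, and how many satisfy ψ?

For ¬(□p ∧ p):
3: □p ∧ p is F. ✓
4: □p ∧ p is T. ✗
8: □p ∧ p is T. ✗
— 1 world.
For ◇¬p → p:
3: ◇¬p is F, p is F. ✓
4: ◇¬p is F, p is T. ✓
8: ◇¬p is F, p is T. ✓
— 3 worlds.

1 and 3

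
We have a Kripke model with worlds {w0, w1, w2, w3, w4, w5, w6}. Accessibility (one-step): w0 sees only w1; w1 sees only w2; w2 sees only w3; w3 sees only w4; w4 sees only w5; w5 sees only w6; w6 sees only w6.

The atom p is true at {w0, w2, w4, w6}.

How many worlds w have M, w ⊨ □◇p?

w0: successors {w1}; ◇p there: w1:T. ✓
w1: successors {w2}; ◇p there: w2:F. ✗
w2: successors {w3}; ◇p there: w3:T. ✓
w3: successors {w4}; ◇p there: w4:F. ✗
w4: successors {w5}; ◇p there: w5:T. ✓
w5: successors {w6}; ◇p there: w6:T. ✓
w6: successors {w6}; ◇p there: w6:T. ✓
Satisfying worlds: {w0, w2, w4, w5, w6}.

5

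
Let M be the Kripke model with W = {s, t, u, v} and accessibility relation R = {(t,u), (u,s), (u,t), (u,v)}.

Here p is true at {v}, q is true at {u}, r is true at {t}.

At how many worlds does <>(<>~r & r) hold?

s: no successors, so <>(<>~r & r) fails. ✗
t: successors {u}; <>~r & r there: u:F. ✗
u: successors {s, t, v}; <>~r & r there: s:F, t:T, v:F. ✓
v: no successors, so <>(<>~r & r) fails. ✗
Satisfying worlds: {u}.

1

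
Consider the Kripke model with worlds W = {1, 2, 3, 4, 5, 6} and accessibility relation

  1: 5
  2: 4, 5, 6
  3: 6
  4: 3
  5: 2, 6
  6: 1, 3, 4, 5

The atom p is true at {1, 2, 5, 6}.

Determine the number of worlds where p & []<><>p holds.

1: p is T, []<><>p is T. ✓
2: p is T, []<><>p is T. ✓
3: p is F, []<><>p is T. ✗
4: p is F, []<><>p is T. ✗
5: p is T, []<><>p is T. ✓
6: p is T, []<><>p is T. ✓
Satisfying worlds: {1, 2, 5, 6}.

4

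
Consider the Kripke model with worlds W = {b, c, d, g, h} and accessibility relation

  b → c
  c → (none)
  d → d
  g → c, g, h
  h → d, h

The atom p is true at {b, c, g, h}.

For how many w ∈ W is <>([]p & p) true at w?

b: successors {c}; []p & p there: c:T. ✓
c: no successors, so <>([]p & p) fails. ✗
d: successors {d}; []p & p there: d:F. ✗
g: successors {c, g, h}; []p & p there: c:T, g:T, h:F. ✓
h: successors {d, h}; []p & p there: d:F, h:F. ✗
Satisfying worlds: {b, g}.

2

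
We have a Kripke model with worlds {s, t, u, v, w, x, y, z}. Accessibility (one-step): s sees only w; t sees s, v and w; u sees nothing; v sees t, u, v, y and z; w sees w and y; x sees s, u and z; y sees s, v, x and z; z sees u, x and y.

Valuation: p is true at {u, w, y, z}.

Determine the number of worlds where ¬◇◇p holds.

s: ◇◇p is T. ✗
t: ◇◇p is T. ✗
u: ◇◇p is F. ✓
v: ◇◇p is T. ✗
w: ◇◇p is T. ✗
x: ◇◇p is T. ✗
y: ◇◇p is T. ✗
z: ◇◇p is T. ✗
Satisfying worlds: {u}.

1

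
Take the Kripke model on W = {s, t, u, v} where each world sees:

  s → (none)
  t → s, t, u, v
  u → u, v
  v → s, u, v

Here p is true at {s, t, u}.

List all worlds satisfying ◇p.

s: no successors, so ◇p fails. ✗
t: successors {s, t, u, v}; p there: s:T, t:T, u:T, v:F. ✓
u: successors {u, v}; p there: u:T, v:F. ✓
v: successors {s, u, v}; p there: s:T, u:T, v:F. ✓

{t, u, v}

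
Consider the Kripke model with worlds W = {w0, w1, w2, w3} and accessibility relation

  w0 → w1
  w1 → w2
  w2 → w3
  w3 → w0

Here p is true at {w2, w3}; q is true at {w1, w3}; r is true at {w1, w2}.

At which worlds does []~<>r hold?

{w1, w2}

w0: successors {w1}; ~<>r there: w1:F. ✗
w1: successors {w2}; ~<>r there: w2:T. ✓
w2: successors {w3}; ~<>r there: w3:T. ✓
w3: successors {w0}; ~<>r there: w0:F. ✗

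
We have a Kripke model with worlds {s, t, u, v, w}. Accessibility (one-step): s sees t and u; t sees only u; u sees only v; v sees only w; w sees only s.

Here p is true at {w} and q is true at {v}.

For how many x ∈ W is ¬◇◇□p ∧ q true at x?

1

s: ¬◇◇□p is F, q is F. ✗
t: ¬◇◇□p is F, q is F. ✗
u: ¬◇◇□p is T, q is F. ✗
v: ¬◇◇□p is T, q is T. ✓
w: ¬◇◇□p is T, q is F. ✗
Satisfying worlds: {v}.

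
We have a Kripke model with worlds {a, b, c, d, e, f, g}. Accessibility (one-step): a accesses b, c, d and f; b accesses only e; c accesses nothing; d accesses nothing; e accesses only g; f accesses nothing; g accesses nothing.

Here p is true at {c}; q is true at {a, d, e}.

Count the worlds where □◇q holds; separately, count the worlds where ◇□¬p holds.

4 and 3

For □◇q:
a: successors {b, c, d, f}; ◇q there: b:T, c:F, d:F, f:F. ✗
b: successors {e}; ◇q there: e:F. ✗
c: no successors, so □◇q holds vacuously. ✓
d: no successors, so □◇q holds vacuously. ✓
e: successors {g}; ◇q there: g:F. ✗
f: no successors, so □◇q holds vacuously. ✓
g: no successors, so □◇q holds vacuously. ✓
— 4 worlds.
For ◇□¬p:
a: successors {b, c, d, f}; □¬p there: b:T, c:T, d:T, f:T. ✓
b: successors {e}; □¬p there: e:T. ✓
c: no successors, so ◇□¬p fails. ✗
d: no successors, so ◇□¬p fails. ✗
e: successors {g}; □¬p there: g:T. ✓
f: no successors, so ◇□¬p fails. ✗
g: no successors, so ◇□¬p fails. ✗
— 3 worlds.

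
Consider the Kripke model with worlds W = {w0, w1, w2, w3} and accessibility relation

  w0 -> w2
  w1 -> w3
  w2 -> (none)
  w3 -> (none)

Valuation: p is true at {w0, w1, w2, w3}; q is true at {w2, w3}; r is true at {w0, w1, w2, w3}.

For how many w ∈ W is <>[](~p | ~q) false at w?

w0: successors {w2}; [](~p | ~q) there: w2:T. ✓
w1: successors {w3}; [](~p | ~q) there: w3:T. ✓
w2: no successors, so <>[](~p | ~q) fails. ✗
w3: no successors, so <>[](~p | ~q) fails. ✗
Satisfying worlds: {w0, w1}.
So <>[](~p | ~q) fails at the other 2 worlds.

2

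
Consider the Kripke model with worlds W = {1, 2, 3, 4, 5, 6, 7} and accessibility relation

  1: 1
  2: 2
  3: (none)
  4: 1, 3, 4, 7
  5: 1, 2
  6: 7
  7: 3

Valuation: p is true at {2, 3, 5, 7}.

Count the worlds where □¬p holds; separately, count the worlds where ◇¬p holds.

2 and 3

For □¬p:
1: successors {1}; ¬p there: 1:T. ✓
2: successors {2}; ¬p there: 2:F. ✗
3: no successors, so □¬p holds vacuously. ✓
4: successors {1, 3, 4, 7}; ¬p there: 1:T, 3:F, 4:T, 7:F. ✗
5: successors {1, 2}; ¬p there: 1:T, 2:F. ✗
6: successors {7}; ¬p there: 7:F. ✗
7: successors {3}; ¬p there: 3:F. ✗
— 2 worlds.
For ◇¬p:
1: successors {1}; ¬p there: 1:T. ✓
2: successors {2}; ¬p there: 2:F. ✗
3: no successors, so ◇¬p fails. ✗
4: successors {1, 3, 4, 7}; ¬p there: 1:T, 3:F, 4:T, 7:F. ✓
5: successors {1, 2}; ¬p there: 1:T, 2:F. ✓
6: successors {7}; ¬p there: 7:F. ✗
7: successors {3}; ¬p there: 3:F. ✗
— 3 worlds.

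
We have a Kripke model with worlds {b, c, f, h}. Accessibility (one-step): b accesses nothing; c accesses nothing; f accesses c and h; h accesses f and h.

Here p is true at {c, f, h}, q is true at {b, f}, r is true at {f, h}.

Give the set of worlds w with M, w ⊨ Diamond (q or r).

b: no successors, so Diamond (q or r) fails. ✗
c: no successors, so Diamond (q or r) fails. ✗
f: successors {c, h}; q or r there: c:F, h:T. ✓
h: successors {f, h}; q or r there: f:T, h:T. ✓

{f, h}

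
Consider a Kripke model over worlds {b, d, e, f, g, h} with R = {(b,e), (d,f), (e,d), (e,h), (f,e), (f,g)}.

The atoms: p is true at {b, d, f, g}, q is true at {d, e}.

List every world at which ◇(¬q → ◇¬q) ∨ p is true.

{b, d, e, f, g}

b: ◇(¬q → ◇¬q) is T, p is T. ✓
d: ◇(¬q → ◇¬q) is T, p is T. ✓
e: ◇(¬q → ◇¬q) is T, p is F. ✓
f: ◇(¬q → ◇¬q) is T, p is T. ✓
g: ◇(¬q → ◇¬q) is F, p is T. ✓
h: ◇(¬q → ◇¬q) is F, p is F. ✗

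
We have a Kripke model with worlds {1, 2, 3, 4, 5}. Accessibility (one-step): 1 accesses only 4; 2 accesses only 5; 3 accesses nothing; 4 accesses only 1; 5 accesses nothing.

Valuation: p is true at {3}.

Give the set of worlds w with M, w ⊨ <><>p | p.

1: <><>p is F, p is F. ✗
2: <><>p is F, p is F. ✗
3: <><>p is F, p is T. ✓
4: <><>p is F, p is F. ✗
5: <><>p is F, p is F. ✗

{3}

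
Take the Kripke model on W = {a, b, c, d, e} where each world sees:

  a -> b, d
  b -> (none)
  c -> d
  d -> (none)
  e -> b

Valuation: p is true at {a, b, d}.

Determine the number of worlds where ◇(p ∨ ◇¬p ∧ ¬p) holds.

3

a: successors {b, d}; p ∨ ◇¬p ∧ ¬p there: b:T, d:T. ✓
b: no successors, so ◇(p ∨ ◇¬p ∧ ¬p) fails. ✗
c: successors {d}; p ∨ ◇¬p ∧ ¬p there: d:T. ✓
d: no successors, so ◇(p ∨ ◇¬p ∧ ¬p) fails. ✗
e: successors {b}; p ∨ ◇¬p ∧ ¬p there: b:T. ✓
Satisfying worlds: {a, c, e}.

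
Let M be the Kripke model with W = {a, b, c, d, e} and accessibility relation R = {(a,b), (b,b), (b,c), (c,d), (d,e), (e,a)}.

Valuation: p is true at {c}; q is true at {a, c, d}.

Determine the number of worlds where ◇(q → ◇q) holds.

a: successors {b}; q → ◇q there: b:T. ✓
b: successors {b, c}; q → ◇q there: b:T, c:T. ✓
c: successors {d}; q → ◇q there: d:F. ✗
d: successors {e}; q → ◇q there: e:T. ✓
e: successors {a}; q → ◇q there: a:F. ✗
Satisfying worlds: {a, b, d}.

3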